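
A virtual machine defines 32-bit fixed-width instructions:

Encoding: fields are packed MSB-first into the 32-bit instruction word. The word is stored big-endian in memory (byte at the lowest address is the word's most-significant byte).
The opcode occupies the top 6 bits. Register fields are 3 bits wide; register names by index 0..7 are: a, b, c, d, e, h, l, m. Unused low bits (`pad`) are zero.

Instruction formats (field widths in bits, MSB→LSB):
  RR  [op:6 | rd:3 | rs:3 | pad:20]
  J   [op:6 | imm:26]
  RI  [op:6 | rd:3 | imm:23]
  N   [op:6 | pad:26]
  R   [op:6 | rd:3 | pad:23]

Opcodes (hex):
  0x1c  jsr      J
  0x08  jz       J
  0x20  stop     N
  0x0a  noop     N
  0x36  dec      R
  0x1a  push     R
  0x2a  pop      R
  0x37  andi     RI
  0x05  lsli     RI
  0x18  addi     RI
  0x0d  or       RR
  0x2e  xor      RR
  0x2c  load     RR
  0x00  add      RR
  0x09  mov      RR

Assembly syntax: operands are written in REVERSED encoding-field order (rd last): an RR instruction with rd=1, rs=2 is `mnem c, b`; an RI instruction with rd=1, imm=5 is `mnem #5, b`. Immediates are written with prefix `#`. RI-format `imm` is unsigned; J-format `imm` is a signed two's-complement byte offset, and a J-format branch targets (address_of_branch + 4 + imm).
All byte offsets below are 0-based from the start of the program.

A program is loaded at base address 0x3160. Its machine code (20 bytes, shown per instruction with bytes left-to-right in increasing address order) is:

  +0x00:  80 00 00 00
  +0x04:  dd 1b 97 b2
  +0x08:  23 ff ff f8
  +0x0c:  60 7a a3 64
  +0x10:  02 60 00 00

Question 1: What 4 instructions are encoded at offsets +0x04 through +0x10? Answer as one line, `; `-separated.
andi #1808306, c; jz #-8; addi #8037220, a; add l, e

@+04  big-endian(dd 1b 97 b2) = 0xdd1b97b2
  opcode bits[31:26]=0x37: andi/RI
  [25:23] rd=2 = c
  [22:0] imm=1808306 = #1808306
@+08  big-endian(23 ff ff f8) = 0x23fffff8
  opcode bits[31:26]=0x8: jz/J
  [25:0] imm=67108856 (s26→-8) = #-8
@+0c  big-endian(60 7a a3 64) = 0x607aa364
  opcode bits[31:26]=0x18: addi/RI
  [25:23] rd=0 = a
  [22:0] imm=8037220 = #8037220
@+10  big-endian(02 60 00 00) = 0x02600000
  opcode bits[31:26]=0x0: add/RR
  [25:23] rd=4 = e
  [22:20] rs=6 = l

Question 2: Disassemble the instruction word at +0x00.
off 0x00: read 80 00 00 00 as big → 0x80000000
  op=0x80000000>>26=0x20 ⇒ stop (N)

stop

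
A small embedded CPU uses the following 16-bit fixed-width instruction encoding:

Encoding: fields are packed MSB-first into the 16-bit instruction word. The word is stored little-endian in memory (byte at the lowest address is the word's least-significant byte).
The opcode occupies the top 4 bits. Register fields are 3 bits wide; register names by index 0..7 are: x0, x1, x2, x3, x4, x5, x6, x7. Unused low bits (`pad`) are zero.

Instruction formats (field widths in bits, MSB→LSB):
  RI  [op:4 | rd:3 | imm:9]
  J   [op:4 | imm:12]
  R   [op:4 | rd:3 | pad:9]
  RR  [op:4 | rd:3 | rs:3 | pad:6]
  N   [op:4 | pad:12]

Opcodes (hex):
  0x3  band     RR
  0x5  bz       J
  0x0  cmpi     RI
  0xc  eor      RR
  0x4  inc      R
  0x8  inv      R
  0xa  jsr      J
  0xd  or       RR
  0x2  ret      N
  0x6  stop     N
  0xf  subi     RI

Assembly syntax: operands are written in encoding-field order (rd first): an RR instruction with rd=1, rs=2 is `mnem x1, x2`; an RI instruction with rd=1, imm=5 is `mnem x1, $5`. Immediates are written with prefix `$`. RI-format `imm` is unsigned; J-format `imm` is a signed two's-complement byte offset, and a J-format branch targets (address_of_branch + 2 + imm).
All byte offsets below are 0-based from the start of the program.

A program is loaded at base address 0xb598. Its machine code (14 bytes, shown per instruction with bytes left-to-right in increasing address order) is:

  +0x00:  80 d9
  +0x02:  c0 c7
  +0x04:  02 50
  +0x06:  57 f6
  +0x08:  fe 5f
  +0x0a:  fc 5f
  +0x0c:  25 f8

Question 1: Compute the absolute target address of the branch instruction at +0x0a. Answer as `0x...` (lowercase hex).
0xb5a0

[0a] fc 5f → 0x5ffc
  opcode bits[15:12]=0x5: bz/J
  [11:0] imm=4092 (s12→-4) = $-4
  target = base 0xb598 + off 0x0a + 2 + imm -4 = 0xb5a0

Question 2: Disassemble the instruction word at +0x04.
bz $2

+0x04: 02 50 ⇒ word 0x5002 (little)
  op=0x5002>>12=0x5 ⇒ bz (J)
  imm: (w>>0)&0xfff=0x2 → $2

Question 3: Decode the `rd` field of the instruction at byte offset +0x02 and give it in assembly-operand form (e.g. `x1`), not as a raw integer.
@+02  little-endian(c0 c7) = 0xc7c0
  top 4b → 0xc → eor [RR]
  rd: (w>>9)&0x7=0x3 → x3
  rs: (w>>6)&0x7=0x7 → x7

x3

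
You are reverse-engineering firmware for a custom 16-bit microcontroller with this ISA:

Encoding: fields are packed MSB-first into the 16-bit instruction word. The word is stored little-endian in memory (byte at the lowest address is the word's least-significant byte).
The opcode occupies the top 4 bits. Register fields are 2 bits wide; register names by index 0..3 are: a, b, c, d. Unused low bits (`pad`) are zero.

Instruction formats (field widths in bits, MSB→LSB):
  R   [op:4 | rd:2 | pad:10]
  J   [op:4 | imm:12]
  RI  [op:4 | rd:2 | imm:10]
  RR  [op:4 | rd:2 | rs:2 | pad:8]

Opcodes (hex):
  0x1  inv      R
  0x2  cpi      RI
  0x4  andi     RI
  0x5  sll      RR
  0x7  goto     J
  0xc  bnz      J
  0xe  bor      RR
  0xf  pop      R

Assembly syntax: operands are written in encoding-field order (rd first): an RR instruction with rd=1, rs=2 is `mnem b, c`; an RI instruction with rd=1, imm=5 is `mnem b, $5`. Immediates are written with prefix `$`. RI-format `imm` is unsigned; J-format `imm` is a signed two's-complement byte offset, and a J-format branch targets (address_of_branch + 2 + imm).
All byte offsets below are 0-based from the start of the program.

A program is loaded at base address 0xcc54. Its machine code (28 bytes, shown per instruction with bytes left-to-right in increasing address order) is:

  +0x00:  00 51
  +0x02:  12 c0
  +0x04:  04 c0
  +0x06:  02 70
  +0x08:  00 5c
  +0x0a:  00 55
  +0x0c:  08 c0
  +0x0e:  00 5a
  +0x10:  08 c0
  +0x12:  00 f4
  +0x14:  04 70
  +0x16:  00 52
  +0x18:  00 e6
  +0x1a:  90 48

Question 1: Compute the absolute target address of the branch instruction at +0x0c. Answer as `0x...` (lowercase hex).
[0c] 08 c0 → 0xc008
  op=0xc008>>12=0xc ⇒ bnz (J)
  [11:0] imm=8 = $8
  target = base 0xcc54 + off 0x0c + 2 + imm 8 = 0xcc6a

0xcc6a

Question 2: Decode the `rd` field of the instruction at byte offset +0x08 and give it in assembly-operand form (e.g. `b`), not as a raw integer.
off 0x08: read 00 5c as little → 0x5c00
  op=0x5c00>>12=0x5 ⇒ sll (RR)
  rd@[11:10]=0x3 ⇒ d
  rs@[9:8]=0x0 ⇒ a

d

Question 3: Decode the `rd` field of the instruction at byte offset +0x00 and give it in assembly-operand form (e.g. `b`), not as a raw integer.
[00] 00 51 → 0x5100
  opcode bits[15:12]=0x5: sll/RR
  rd: (w>>10)&0x3=0x0 → a
  rs: (w>>8)&0x3=0x1 → b

a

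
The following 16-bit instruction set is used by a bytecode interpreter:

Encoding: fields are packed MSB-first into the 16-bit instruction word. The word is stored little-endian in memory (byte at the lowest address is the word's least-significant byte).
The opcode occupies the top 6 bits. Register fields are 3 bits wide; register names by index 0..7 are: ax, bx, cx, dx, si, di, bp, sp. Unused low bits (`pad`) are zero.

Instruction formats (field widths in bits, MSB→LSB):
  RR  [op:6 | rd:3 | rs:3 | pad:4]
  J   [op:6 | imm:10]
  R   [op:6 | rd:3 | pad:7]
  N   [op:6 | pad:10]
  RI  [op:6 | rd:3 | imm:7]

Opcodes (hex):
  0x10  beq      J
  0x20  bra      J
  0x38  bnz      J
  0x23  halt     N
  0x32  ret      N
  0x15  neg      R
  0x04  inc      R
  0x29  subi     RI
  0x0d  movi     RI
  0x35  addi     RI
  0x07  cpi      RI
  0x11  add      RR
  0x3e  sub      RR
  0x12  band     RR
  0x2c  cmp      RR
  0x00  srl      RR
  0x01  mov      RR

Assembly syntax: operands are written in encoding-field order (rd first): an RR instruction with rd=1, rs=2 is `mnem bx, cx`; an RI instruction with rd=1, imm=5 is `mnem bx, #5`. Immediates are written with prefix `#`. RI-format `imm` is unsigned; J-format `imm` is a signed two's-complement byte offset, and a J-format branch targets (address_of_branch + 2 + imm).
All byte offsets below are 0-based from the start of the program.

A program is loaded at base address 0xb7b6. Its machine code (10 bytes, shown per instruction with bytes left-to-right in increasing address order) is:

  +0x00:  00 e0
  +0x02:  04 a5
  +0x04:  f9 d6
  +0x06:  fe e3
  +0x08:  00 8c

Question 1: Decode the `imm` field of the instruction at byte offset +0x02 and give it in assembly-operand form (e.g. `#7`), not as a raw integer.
#4

@+02  little-endian(04 a5) = 0xa504
  op=0xa504>>10=0x29 ⇒ subi (RI)
  [9:7] rd=2 = cx
  [6:0] imm=4 = #4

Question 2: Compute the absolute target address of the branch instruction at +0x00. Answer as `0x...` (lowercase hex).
0xb7b8

off 0x00: read 00 e0 as little → 0xe000
  op=0xe000>>10=0x38 ⇒ bnz (J)
  imm: (w>>0)&0x3ff=0x0 → #0
  target = base 0xb7b6 + off 0x00 + 2 + imm 0 = 0xb7b8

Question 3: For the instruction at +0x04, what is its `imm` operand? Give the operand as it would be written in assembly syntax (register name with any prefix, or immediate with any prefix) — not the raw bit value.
off 0x04: read f9 d6 as little → 0xd6f9
  opcode bits[15:10]=0x35: addi/RI
  rd@[9:7]=0x5 ⇒ di
  imm@[6:0]=0x79 ⇒ #121

#121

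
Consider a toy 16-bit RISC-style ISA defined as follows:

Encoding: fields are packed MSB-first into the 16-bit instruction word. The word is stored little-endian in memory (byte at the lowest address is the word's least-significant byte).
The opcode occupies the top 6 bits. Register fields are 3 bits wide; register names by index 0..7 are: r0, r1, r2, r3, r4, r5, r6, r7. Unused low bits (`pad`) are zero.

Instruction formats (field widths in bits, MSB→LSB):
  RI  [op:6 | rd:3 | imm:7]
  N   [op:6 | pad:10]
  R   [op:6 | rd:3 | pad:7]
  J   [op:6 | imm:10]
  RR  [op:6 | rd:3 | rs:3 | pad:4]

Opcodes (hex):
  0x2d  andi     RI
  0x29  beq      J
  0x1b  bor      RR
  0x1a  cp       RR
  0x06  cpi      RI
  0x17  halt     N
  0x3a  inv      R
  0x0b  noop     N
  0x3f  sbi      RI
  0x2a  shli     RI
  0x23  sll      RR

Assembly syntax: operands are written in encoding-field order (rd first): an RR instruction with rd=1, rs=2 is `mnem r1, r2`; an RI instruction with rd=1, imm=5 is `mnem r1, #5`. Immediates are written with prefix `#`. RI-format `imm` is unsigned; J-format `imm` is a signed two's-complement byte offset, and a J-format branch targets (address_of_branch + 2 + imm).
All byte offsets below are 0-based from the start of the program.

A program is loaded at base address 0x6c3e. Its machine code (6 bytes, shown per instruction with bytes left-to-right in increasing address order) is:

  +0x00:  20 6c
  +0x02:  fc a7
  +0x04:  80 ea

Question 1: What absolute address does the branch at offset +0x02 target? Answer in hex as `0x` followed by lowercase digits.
0x6c3e

+0x02: fc a7 ⇒ word 0xa7fc (little)
  top 6b → 0x29 → beq [J]
  [9:0] imm=1020 (s10→-4) = #-4
  target = base 0x6c3e + off 0x02 + 2 + imm -4 = 0x6c3e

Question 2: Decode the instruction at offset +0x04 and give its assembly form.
inv r5

@+04  little-endian(80 ea) = 0xea80
  opcode bits[15:10]=0x3a: inv/R
  rd: (w>>7)&0x7=0x5 → r5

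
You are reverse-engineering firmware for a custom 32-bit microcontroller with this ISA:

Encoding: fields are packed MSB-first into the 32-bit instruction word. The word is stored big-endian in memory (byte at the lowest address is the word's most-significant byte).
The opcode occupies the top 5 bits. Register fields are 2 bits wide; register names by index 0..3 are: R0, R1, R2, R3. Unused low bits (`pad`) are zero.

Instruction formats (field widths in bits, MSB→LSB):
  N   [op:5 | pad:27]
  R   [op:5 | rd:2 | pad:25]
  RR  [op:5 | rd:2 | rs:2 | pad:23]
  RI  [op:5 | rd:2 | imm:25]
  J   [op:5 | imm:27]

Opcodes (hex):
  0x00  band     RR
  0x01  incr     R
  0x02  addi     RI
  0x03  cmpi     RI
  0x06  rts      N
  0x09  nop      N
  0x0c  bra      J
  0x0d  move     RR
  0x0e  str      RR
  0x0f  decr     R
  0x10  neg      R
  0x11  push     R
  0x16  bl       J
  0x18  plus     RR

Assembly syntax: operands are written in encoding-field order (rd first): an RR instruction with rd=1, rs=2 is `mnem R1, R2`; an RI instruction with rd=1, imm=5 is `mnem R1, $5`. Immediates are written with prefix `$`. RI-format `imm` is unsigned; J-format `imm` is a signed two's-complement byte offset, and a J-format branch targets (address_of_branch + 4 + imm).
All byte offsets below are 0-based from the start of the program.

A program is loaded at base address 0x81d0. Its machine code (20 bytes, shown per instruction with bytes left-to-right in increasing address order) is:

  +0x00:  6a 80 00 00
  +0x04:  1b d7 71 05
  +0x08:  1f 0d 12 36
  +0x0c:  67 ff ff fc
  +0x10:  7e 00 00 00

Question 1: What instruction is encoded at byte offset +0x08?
cmpi R3, $17633846

[08] 1f 0d 12 36 → 0x1f0d1236
  opcode bits[31:27]=0x3: cmpi/RI
  rd: (w>>25)&0x3=0x3 → R3
  imm: (w>>0)&0x1ffffff=0x10d1236 → $17633846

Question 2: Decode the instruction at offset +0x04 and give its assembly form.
cmpi R1, $30896389

[04] 1b d7 71 05 → 0x1bd77105
  op=0x1bd77105>>27=0x3 ⇒ cmpi (RI)
  rd@[26:25]=0x1 ⇒ R1
  imm@[24:0]=0x1d77105 ⇒ $30896389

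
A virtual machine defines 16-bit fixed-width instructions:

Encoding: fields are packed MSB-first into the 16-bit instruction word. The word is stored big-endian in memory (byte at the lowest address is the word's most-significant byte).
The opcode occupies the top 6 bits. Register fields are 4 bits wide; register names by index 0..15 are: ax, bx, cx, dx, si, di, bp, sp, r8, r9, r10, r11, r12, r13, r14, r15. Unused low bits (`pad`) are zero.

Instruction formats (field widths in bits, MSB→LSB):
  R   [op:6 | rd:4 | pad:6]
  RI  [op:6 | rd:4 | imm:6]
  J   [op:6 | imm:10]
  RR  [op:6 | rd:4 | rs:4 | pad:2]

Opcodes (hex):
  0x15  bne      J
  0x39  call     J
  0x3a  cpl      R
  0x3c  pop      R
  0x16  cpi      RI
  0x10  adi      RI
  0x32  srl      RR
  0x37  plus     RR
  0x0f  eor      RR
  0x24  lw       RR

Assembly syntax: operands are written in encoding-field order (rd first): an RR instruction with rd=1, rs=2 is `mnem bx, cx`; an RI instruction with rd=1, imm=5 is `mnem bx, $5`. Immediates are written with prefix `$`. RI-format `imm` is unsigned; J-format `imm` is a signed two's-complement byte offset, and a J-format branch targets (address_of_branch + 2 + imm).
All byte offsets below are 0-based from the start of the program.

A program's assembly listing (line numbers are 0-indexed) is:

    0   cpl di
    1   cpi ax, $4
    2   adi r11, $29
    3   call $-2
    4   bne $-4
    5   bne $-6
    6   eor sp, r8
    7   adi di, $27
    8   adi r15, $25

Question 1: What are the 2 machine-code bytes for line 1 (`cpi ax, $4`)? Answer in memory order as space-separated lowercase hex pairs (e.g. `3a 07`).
1. cpi fields op=0x16:6|rd=0:4|imm=4:6 → word 5804h → 58 04

58 04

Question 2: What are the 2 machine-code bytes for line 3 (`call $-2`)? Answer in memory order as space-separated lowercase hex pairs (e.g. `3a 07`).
L3: call op=0x39:6|imm=-2:10 ⇒ 0xe7fe ⇒ big e7 fe

e7 fe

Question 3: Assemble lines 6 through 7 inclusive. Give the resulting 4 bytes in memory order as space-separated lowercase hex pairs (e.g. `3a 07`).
6. eor fields op=0xf:6|rd=7:4|rs=8:4|pad=0:2 → word 3de0h → 3d e0
7. adi fields op=0x10:6|rd=5:4|imm=27:6 → word 415bh → 41 5b

3d e0 41 5b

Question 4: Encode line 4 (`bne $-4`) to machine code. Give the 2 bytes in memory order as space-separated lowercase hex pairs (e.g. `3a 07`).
4. bne fields op=0x15:6|imm=-4:10 → word 57fch → 57 fc

57 fc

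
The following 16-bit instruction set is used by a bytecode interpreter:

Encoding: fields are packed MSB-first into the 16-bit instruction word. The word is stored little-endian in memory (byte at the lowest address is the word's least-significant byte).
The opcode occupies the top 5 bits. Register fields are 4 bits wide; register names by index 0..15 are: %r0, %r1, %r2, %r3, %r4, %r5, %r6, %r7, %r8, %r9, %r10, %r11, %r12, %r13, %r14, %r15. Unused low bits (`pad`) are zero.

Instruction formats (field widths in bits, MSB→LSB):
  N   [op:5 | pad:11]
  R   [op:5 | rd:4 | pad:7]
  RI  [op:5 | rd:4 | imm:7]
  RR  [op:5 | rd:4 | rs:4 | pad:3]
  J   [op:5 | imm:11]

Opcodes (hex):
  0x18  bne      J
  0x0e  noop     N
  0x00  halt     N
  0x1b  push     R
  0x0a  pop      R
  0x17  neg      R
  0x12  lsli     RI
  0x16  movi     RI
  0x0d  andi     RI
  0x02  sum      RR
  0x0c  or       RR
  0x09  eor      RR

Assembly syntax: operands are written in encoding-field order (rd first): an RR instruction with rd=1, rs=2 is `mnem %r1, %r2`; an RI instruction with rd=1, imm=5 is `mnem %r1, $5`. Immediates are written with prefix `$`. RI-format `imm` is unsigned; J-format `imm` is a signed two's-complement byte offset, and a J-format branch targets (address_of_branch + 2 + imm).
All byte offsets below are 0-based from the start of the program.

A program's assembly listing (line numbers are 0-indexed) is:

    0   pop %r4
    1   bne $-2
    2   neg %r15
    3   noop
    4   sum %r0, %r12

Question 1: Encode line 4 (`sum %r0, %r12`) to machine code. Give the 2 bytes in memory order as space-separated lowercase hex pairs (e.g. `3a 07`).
L4: sum op=0x2:5|rd=0:4|rs=12:4|pad=0:3 ⇒ 0x1060 ⇒ little 60 10

60 10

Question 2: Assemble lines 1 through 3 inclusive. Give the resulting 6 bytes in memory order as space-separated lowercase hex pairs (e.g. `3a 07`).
L1: bne op=0x18:5|imm=-2:11 ⇒ 0xc7fe ⇒ little fe c7
L2: neg op=0x17:5|rd=15:4|pad=0:7 ⇒ 0xbf80 ⇒ little 80 bf
L3: noop op=0xe:5|pad=0:11 ⇒ 0x7000 ⇒ little 00 70

fe c7 80 bf 00 70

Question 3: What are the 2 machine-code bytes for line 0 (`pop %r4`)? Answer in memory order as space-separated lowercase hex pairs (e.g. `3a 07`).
00 52

L0: pop op=0xa:5|rd=4:4|pad=0:7 ⇒ 0x5200 ⇒ little 00 52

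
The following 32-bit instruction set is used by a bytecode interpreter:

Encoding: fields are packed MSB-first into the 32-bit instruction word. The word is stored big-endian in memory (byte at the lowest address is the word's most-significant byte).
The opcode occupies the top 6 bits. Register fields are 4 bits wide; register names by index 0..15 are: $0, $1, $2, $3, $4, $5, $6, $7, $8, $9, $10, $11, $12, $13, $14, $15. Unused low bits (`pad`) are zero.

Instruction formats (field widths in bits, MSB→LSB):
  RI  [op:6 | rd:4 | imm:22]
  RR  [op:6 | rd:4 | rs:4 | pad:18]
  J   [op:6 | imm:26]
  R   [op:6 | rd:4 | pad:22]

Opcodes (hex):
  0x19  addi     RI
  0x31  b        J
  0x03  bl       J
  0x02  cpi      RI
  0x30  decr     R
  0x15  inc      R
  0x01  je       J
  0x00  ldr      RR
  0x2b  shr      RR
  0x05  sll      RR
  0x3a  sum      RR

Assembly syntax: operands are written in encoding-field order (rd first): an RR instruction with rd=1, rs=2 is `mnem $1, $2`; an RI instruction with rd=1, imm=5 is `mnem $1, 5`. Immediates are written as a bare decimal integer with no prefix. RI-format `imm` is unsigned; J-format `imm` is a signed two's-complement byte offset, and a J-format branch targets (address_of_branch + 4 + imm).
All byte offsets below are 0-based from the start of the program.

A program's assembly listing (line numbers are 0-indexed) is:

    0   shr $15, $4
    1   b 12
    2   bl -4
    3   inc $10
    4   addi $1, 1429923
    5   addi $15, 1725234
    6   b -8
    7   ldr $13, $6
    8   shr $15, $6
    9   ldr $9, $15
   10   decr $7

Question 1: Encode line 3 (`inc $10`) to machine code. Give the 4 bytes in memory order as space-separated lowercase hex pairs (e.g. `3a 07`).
line 3 (inc): pack op=0x15:6|rd=10:4|pad=0:22 = 0x56800000; big→ 56 80 00 00

56 80 00 00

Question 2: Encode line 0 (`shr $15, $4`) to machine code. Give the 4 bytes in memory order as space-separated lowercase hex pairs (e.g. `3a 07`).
af d0 00 00

L0: shr op=0x2b:6|rd=15:4|rs=4:4|pad=0:18 ⇒ 0xafd00000 ⇒ big af d0 00 00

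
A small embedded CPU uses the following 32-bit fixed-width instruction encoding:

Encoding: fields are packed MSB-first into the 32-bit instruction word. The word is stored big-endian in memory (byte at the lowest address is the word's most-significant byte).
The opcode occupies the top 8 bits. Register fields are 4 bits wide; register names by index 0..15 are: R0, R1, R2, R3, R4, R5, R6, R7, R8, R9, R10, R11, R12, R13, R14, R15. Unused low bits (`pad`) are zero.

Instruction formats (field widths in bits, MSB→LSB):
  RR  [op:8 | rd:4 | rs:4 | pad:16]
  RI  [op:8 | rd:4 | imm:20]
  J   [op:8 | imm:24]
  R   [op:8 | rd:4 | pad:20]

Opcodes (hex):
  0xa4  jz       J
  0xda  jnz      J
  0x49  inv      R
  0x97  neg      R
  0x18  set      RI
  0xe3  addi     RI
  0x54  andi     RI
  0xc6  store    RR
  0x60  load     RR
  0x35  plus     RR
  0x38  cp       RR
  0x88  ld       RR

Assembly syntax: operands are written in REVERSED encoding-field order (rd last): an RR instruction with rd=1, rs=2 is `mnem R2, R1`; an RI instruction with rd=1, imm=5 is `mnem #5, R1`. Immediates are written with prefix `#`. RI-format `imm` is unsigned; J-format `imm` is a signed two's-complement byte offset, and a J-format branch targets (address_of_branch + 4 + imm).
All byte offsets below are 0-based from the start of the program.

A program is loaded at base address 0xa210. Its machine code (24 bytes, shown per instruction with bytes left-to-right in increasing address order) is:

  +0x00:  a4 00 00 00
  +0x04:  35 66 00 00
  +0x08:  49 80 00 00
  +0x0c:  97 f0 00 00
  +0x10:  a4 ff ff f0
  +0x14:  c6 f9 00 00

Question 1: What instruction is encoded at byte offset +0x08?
off 0x08: read 49 80 00 00 as big → 0x49800000
  op=0x49800000>>24=0x49 ⇒ inv (R)
  rd: (w>>20)&0xf=0x8 → R8

inv R8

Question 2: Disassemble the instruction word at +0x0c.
[0c] 97 f0 00 00 → 0x97f00000
  top 8b → 0x97 → neg [R]
  rd@[23:20]=0xf ⇒ R15

neg R15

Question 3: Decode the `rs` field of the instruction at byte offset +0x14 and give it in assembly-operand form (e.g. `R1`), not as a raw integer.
+0x14: c6 f9 00 00 ⇒ word 0xc6f90000 (big)
  top 8b → 0xc6 → store [RR]
  rd@[23:20]=0xf ⇒ R15
  rs@[19:16]=0x9 ⇒ R9

R9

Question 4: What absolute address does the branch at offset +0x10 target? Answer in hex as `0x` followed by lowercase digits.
off 0x10: read a4 ff ff f0 as big → 0xa4fffff0
  op=0xa4fffff0>>24=0xa4 ⇒ jz (J)
  imm@[23:0]=0xfffff0 (s24→-16) ⇒ #-16
  target = base 0xa210 + off 0x10 + 4 + imm -16 = 0xa214

0xa214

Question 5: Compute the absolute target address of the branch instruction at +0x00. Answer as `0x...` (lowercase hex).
[00] a4 00 00 00 → 0xa4000000
  top 8b → 0xa4 → jz [J]
  [23:0] imm=0 = #0
  target = base 0xa210 + off 0x00 + 4 + imm 0 = 0xa214

0xa214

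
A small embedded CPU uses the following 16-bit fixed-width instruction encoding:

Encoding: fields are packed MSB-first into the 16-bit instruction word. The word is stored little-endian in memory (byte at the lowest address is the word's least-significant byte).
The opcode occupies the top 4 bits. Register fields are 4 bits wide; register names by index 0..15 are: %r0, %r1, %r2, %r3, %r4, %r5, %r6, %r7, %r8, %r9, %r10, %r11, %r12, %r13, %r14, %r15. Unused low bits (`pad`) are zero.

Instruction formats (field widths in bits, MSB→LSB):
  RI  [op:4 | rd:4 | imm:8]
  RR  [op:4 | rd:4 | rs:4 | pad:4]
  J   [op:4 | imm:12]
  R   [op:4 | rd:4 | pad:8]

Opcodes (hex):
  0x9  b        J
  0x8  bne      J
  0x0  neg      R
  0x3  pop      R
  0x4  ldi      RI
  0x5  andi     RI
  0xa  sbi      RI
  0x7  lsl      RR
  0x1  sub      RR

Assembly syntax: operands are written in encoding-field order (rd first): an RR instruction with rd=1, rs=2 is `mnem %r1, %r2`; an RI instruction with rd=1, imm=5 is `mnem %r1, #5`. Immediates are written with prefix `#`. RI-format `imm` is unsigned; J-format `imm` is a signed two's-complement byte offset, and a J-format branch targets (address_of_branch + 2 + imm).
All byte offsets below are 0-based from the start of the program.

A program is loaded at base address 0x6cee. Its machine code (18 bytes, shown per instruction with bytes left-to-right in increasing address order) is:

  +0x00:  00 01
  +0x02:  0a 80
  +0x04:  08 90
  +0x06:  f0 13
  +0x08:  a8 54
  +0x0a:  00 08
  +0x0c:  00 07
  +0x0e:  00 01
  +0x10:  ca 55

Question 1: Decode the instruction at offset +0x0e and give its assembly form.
neg %r1

off 0x0e: read 00 01 as little → 0x0100
  top 4b → 0x0 → neg [R]
  rd: (w>>8)&0xf=0x1 → %r1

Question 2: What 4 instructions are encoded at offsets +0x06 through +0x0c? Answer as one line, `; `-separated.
sub %r3, %r15; andi %r4, #168; neg %r8; neg %r7

+0x06: f0 13 ⇒ word 0x13f0 (little)
  top 4b → 0x1 → sub [RR]
  rd@[11:8]=0x3 ⇒ %r3
  rs@[7:4]=0xf ⇒ %r15
+0x08: a8 54 ⇒ word 0x54a8 (little)
  top 4b → 0x5 → andi [RI]
  rd@[11:8]=0x4 ⇒ %r4
  imm@[7:0]=0xa8 ⇒ #168
+0x0a: 00 08 ⇒ word 0x0800 (little)
  top 4b → 0x0 → neg [R]
  rd@[11:8]=0x8 ⇒ %r8
+0x0c: 00 07 ⇒ word 0x0700 (little)
  top 4b → 0x0 → neg [R]
  rd@[11:8]=0x7 ⇒ %r7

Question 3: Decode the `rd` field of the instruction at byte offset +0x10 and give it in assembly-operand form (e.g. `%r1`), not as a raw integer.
%r5

+0x10: ca 55 ⇒ word 0x55ca (little)
  op=0x55ca>>12=0x5 ⇒ andi (RI)
  rd@[11:8]=0x5 ⇒ %r5
  imm@[7:0]=0xca ⇒ #202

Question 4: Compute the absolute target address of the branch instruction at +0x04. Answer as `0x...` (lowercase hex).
0x6cfc

+0x04: 08 90 ⇒ word 0x9008 (little)
  top 4b → 0x9 → b [J]
  imm: (w>>0)&0xfff=0x8 → #8
  target = base 0x6cee + off 0x04 + 2 + imm 8 = 0x6cfc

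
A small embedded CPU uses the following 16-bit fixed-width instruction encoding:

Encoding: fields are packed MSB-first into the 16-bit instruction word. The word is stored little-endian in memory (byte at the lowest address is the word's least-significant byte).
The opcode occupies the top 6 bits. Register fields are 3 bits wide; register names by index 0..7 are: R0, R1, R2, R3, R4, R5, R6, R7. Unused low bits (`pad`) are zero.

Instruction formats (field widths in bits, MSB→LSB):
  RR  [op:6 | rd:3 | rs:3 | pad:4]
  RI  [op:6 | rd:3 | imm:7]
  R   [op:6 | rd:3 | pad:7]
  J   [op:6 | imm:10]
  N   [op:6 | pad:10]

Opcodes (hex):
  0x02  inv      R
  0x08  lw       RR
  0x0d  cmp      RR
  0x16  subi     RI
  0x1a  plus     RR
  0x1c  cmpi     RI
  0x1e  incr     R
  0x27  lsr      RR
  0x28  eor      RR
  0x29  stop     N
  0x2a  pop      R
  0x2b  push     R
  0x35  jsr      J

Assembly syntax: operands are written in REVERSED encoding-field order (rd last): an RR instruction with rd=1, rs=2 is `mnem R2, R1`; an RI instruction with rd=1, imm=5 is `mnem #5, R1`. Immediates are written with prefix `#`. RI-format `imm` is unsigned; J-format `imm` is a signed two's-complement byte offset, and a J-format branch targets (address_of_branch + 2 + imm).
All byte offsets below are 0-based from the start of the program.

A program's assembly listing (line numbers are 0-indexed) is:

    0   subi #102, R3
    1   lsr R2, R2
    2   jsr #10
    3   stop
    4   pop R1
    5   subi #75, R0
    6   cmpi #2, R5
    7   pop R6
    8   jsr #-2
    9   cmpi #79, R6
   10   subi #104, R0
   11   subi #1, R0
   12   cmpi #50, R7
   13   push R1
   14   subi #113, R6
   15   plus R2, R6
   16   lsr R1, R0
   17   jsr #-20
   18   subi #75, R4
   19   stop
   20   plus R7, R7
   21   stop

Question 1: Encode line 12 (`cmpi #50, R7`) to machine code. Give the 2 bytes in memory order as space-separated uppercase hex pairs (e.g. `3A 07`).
B2 73

12. cmpi fields op=0x1c:6|rd=7:3|imm=50:7 → word 73b2h → b2 73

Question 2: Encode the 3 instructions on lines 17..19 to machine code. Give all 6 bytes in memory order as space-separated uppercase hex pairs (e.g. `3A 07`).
EC D7 4B 5A 00 A4

L17: jsr op=0x35:6|imm=-20:10 ⇒ 0xd7ec ⇒ little ec d7
L18: subi op=0x16:6|rd=4:3|imm=75:7 ⇒ 0x5a4b ⇒ little 4b 5a
L19: stop op=0x29:6|pad=0:10 ⇒ 0xa400 ⇒ little 00 a4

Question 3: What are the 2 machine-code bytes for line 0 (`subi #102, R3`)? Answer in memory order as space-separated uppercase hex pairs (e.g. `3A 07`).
0. subi fields op=0x16:6|rd=3:3|imm=102:7 → word 59e6h → e6 59

E6 59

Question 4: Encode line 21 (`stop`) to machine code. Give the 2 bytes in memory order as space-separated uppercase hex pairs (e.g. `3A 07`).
00 A4

line 21 (stop): pack op=0x29:6|pad=0:10 = 0xa400; little→ 00 a4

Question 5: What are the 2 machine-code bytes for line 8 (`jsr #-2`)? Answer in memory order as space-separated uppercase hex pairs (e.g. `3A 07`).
line 8 (jsr): pack op=0x35:6|imm=-2:10 = 0xd7fe; little→ fe d7

FE D7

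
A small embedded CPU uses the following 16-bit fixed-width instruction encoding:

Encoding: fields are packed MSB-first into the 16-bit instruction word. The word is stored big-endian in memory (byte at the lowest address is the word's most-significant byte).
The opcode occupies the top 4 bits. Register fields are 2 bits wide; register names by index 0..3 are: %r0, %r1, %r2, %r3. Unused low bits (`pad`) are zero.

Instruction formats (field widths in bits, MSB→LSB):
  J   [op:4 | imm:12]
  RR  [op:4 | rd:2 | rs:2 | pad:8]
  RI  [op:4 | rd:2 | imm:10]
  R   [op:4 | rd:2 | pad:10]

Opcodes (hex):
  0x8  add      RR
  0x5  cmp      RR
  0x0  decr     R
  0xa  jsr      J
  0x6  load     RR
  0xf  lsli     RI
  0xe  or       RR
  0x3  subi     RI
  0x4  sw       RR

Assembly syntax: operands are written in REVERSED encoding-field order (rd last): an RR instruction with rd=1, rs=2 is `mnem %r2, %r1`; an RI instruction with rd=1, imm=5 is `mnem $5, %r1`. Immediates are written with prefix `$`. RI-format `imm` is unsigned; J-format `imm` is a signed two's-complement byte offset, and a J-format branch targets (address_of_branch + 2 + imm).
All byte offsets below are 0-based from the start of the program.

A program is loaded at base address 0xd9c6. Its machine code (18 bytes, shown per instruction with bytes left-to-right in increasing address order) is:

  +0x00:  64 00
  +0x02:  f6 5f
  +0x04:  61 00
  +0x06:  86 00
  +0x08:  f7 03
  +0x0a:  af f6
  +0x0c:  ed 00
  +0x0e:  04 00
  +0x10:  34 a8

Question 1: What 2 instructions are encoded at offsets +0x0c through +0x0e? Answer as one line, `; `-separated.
+0x0c: ed 00 ⇒ word 0xed00 (big)
  op=0xed00>>12=0xe ⇒ or (RR)
  rd: (w>>10)&0x3=0x3 → %r3
  rs: (w>>8)&0x3=0x1 → %r1
+0x0e: 04 00 ⇒ word 0x0400 (big)
  op=0x0400>>12=0x0 ⇒ decr (R)
  rd: (w>>10)&0x3=0x1 → %r1

or %r1, %r3; decr %r1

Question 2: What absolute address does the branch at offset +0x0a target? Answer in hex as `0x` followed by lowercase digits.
[0a] af f6 → 0xaff6
  top 4b → 0xa → jsr [J]
  imm@[11:0]=0xff6 (s12→-10) ⇒ $-10
  target = base 0xd9c6 + off 0x0a + 2 + imm -10 = 0xd9c8

0xd9c8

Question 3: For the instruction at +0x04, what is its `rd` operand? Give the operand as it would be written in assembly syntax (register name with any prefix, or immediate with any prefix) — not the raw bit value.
+0x04: 61 00 ⇒ word 0x6100 (big)
  top 4b → 0x6 → load [RR]
  rd@[11:10]=0x0 ⇒ %r0
  rs@[9:8]=0x1 ⇒ %r1

%r0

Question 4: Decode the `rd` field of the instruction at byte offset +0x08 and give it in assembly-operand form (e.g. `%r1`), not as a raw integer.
%r1

[08] f7 03 → 0xf703
  op=0xf703>>12=0xf ⇒ lsli (RI)
  [11:10] rd=1 = %r1
  [9:0] imm=771 = $771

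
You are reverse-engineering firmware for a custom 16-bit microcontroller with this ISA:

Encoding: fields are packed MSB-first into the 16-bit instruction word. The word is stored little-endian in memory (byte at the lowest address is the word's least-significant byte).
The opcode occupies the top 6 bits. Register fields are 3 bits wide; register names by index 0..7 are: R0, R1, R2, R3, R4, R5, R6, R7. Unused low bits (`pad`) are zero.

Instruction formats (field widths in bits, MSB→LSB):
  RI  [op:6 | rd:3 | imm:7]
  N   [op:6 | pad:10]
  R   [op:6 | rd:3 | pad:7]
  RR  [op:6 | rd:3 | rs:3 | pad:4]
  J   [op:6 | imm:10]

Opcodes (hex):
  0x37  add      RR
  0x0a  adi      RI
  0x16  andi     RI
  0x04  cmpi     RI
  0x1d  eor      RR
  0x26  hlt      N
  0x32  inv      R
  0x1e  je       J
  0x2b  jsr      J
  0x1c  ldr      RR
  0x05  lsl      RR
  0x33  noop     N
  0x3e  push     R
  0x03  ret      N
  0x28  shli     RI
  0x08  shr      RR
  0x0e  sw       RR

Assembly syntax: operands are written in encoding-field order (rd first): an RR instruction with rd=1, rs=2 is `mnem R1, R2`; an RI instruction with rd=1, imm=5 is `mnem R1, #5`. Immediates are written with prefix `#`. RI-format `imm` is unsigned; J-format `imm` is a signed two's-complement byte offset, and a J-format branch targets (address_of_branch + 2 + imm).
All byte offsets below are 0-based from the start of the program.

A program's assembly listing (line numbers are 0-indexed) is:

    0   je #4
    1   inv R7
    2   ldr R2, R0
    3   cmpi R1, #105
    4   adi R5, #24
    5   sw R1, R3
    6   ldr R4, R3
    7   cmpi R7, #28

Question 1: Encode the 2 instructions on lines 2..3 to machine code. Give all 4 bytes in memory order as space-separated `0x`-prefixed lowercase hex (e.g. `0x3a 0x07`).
L2: ldr op=0x1c:6|rd=2:3|rs=0:3|pad=0:4 ⇒ 0x7100 ⇒ little 00 71
L3: cmpi op=0x4:6|rd=1:3|imm=105:7 ⇒ 0x10e9 ⇒ little e9 10

0x00 0x71 0xe9 0x10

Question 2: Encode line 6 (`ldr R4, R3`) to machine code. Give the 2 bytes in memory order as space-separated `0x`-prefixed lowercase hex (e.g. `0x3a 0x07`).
L6: ldr op=0x1c:6|rd=4:3|rs=3:3|pad=0:4 ⇒ 0x7230 ⇒ little 30 72

0x30 0x72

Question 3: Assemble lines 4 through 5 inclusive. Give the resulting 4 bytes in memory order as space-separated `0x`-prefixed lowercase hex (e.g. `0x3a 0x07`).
0x98 0x2a 0xb0 0x38

line 4 (adi): pack op=0xa:6|rd=5:3|imm=24:7 = 0x2a98; little→ 98 2a
line 5 (sw): pack op=0xe:6|rd=1:3|rs=3:3|pad=0:4 = 0x38b0; little→ b0 38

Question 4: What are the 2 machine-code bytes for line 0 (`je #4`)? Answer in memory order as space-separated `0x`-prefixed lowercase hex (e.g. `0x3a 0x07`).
0. je fields op=0x1e:6|imm=4:10 → word 7804h → 04 78

0x04 0x78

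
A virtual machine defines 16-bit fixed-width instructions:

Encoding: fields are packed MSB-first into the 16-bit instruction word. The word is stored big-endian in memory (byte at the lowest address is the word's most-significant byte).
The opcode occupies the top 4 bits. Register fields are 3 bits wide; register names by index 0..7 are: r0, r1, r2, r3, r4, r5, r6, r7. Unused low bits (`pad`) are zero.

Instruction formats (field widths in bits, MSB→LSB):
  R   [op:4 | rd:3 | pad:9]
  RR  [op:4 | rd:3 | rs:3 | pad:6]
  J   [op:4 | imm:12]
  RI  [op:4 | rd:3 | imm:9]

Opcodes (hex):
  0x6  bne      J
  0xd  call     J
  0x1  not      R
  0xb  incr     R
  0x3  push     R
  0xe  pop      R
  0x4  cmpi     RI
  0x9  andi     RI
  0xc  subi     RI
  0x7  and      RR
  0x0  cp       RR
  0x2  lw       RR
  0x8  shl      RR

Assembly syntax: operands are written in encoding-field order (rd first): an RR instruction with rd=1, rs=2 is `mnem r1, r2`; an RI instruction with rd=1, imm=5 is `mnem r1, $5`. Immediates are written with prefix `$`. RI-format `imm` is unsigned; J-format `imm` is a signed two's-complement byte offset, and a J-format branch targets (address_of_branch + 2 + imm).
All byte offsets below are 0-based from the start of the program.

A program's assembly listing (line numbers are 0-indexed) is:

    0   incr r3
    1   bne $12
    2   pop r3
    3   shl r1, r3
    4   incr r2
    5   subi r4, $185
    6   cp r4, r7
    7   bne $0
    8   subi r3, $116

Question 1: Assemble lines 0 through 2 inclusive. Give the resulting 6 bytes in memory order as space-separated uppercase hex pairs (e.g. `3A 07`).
B6 00 60 0C E6 00

line 0 (incr): pack op=0xb:4|rd=3:3|pad=0:9 = 0xb600; big→ b6 00
line 1 (bne): pack op=0x6:4|imm=12:12 = 0x600c; big→ 60 0c
line 2 (pop): pack op=0xe:4|rd=3:3|pad=0:9 = 0xe600; big→ e6 00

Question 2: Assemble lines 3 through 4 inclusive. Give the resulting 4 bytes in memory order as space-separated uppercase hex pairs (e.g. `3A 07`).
L3: shl op=0x8:4|rd=1:3|rs=3:3|pad=0:6 ⇒ 0x82c0 ⇒ big 82 c0
L4: incr op=0xb:4|rd=2:3|pad=0:9 ⇒ 0xb400 ⇒ big b4 00

82 C0 B4 00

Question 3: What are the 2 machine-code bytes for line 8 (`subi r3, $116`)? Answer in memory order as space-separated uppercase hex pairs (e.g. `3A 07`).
C6 74

L8: subi op=0xc:4|rd=3:3|imm=116:9 ⇒ 0xc674 ⇒ big c6 74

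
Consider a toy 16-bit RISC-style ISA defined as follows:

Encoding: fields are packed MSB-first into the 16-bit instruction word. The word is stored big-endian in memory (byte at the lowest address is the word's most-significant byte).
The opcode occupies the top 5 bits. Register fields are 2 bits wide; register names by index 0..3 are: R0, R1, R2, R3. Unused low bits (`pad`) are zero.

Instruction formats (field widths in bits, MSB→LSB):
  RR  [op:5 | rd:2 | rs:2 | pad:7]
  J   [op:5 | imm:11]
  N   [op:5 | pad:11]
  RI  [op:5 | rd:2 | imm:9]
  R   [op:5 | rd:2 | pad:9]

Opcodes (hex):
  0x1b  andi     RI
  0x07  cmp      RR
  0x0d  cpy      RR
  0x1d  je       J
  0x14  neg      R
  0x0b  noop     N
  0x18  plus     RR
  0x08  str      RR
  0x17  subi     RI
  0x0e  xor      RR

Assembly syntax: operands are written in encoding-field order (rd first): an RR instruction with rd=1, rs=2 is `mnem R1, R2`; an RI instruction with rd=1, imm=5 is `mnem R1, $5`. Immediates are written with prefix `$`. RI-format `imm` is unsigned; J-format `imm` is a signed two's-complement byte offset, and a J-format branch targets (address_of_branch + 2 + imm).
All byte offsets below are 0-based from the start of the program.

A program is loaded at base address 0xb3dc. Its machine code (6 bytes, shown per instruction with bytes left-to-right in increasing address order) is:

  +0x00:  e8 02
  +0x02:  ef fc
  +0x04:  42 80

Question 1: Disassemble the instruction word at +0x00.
off 0x00: read e8 02 as big → 0xe802
  top 5b → 0x1d → je [J]
  [10:0] imm=2 = $2

je $2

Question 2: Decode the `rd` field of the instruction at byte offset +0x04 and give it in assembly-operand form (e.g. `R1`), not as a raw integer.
R1

off 0x04: read 42 80 as big → 0x4280
  op=0x4280>>11=0x8 ⇒ str (RR)
  rd: (w>>9)&0x3=0x1 → R1
  rs: (w>>7)&0x3=0x1 → R1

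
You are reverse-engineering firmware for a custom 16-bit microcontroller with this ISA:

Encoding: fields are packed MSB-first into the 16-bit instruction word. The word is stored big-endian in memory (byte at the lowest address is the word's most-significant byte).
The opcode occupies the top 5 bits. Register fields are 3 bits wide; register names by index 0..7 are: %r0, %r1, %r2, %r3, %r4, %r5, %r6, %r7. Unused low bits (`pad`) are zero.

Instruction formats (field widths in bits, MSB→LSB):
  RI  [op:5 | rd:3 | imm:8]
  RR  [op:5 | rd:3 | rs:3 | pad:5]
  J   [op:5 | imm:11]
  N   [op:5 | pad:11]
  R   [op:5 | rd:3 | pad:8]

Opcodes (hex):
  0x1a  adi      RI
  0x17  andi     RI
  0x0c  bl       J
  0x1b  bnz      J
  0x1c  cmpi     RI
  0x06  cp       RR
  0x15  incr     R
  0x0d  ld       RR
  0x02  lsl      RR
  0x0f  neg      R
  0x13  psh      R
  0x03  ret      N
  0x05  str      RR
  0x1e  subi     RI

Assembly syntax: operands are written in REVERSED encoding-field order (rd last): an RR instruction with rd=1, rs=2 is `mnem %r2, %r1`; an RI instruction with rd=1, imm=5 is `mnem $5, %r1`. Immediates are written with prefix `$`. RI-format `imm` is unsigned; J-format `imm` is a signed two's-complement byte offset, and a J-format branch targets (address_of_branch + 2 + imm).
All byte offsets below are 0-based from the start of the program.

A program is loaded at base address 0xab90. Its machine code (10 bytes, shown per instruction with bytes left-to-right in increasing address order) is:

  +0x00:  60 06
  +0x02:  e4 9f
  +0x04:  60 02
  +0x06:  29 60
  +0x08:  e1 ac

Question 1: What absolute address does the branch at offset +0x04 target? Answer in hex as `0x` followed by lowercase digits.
0xab98

+0x04: 60 02 ⇒ word 0x6002 (big)
  op=0x6002>>11=0xc ⇒ bl (J)
  imm@[10:0]=0x2 ⇒ $2
  target = base 0xab90 + off 0x04 + 2 + imm 2 = 0xab98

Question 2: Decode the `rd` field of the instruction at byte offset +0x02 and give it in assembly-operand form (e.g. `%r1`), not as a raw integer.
%r4

off 0x02: read e4 9f as big → 0xe49f
  top 5b → 0x1c → cmpi [RI]
  rd@[10:8]=0x4 ⇒ %r4
  imm@[7:0]=0x9f ⇒ $159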